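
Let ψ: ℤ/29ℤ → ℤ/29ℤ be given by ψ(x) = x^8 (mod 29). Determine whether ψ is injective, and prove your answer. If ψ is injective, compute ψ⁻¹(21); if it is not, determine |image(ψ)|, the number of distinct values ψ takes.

ψ(2): Repeated squaring mod 29: 2^1 ≡ 2, 2^2 ≡ 2² = 4, 2^4 ≡ 4² = 16, 2^8 ≡ 16² = 256 ≡ 24. So 2^8 ≡ 24 (mod 29).
ψ(5): Repeated squaring mod 29: 5^1 ≡ 5, 5^2 ≡ 5² = 25, 5^4 ≡ 25² = 625 ≡ 16, 5^8 ≡ 16² = 256 ≡ 24. So 5^8 ≡ 24 (mod 29).
So ψ(2) = ψ(5) = 24 while 2 ≠ 5, thus ψ is not injective.
Since ψ is not injective, we determine |image(ψ)|. Computing x^8 mod 29 for each x (by repeated squaring, reducing mod 29 at every step), the values ψ(0), ψ(1), …, ψ(28) are: 0, 1, 24, 7, 25, 24, 23, 7, 20, 20, 25, 16, 1, 16, 23, 23, 16, 1, 16, 25, 20, 20, 7, 23, 24, 25, 7, 24, 1.
The distinct values are {0, 1, 7, 16, 20, 23, 24, 25}; there are 8 of them.

8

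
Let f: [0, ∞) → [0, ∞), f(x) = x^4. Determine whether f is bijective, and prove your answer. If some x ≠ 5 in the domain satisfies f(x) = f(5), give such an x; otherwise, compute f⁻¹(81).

3

On [0, ∞), x ↦ x^4 is strictly increasing (injective) and for any y ∈ [0, ∞) the 4th root y^{1/4} lies in [0, ∞) (surjective). So f is bijective.
Since x ↦ x^4 is strictly increasing on [0, ∞), it is injective there, so no x ≠ 5 in the domain has f(x) = f(5). We therefore compute f⁻¹(81) = 81^{1/4} = 3 (indeed 3^4 = 81).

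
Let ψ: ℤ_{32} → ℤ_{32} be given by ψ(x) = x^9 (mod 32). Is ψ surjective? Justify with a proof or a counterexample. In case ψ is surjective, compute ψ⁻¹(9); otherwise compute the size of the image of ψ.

17

ψ(0) = 0^9 = 0.
ψ(2): Repeated squaring mod 32: 2^1 ≡ 2, 2^2 ≡ 2² = 4, 2^4 ≡ 4² = 16, 2^8 ≡ 16² = 256 ≡ 0. Since 9 = 8 + 1, 2^9 ≡ 0·2: 0·2 = 0. So 2^9 ≡ 0 (mod 32).
So ψ(0) = ψ(2) = 0 while 0 ≠ 2, hence ψ is not injective.
A non-injective map from the 32-element set ℤ_{32} to itself takes at most 31 distinct values, so it cannot be surjective. Thus ψ is not surjective.
Since ψ is not surjective, we determine |image(ψ)|. Computing x^9 mod 32 for each x (by repeated squaring, reducing mod 32 at every step), the values ψ(0), ψ(1), …, ψ(31) are: 0, 1, 0, 3, 0, 5, 0, 7, 0, 9, 0, 11, 0, 13, 0, 15, 0, 17, 0, 19, 0, 21, 0, 23, 0, 25, 0, 27, 0, 29, 0, 31.
The distinct values are {0, 1, 3, 5, 7, 9, 11, 13, 15, 17, 19, 21, 23, 25, 27, 29, 31}; there are 17 of them.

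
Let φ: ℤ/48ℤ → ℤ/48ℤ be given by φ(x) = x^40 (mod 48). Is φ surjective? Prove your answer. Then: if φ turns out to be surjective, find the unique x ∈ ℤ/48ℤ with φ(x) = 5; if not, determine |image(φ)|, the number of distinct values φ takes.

φ(2): Repeated squaring mod 48: 2^1 ≡ 2, 2^2 ≡ 2² = 4, 2^4 ≡ 4² = 16, 2^8 ≡ 16² = 256 ≡ 16, 2^16 ≡ 16² = 256 ≡ 16, 2^32 ≡ 16² = 256 ≡ 16. Since 40 = 32 + 8, 2^40 ≡ 16·16: 16·16 = 256 ≡ 16. So 2^40 ≡ 16 (mod 48).
φ(4): Repeated squaring mod 48: 4^1 ≡ 4, 4^2 ≡ 4² = 16, 4^4 ≡ 16² = 256 ≡ 16, 4^8 ≡ 16² = 256 ≡ 16, 4^16 ≡ 16² = 256 ≡ 16, 4^32 ≡ 16² = 256 ≡ 16. Since 40 = 32 + 8, 4^40 ≡ 16·16: 16·16 = 256 ≡ 16. So 4^40 ≡ 16 (mod 48).
So φ(2) = φ(4) = 16 while 2 ≠ 4, thus φ is not injective.
A non-injective map from the 48-element set ℤ/48ℤ to itself takes at most 47 distinct values, so it cannot be surjective. Thus φ is not surjective.
Since φ is not surjective, we determine |image(φ)|. Computing x^40 mod 48 for each x (by repeated squaring, reducing mod 48 at every step), the values φ(0), φ(1), …, φ(47) are: 0, 1, 16, 33, 16, 1, 0, 1, 16, 33, 16, 1, 0, 1, 16, 33, 16, 1, 0, 1, 16, 33, 16, 1, 0, 1, 16, 33, 16, 1, 0, 1, 16, 33, 16, 1, 0, 1, 16, 33, 16, 1, 0, 1, 16, 33, 16, 1.
The distinct values are {0, 1, 16, 33}; there are 4 of them.

4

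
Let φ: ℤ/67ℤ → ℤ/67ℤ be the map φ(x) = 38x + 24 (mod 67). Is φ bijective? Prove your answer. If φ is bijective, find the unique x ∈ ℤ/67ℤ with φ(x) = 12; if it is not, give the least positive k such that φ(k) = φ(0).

Suppose φ(s) = φ(t) in ℤ/67ℤ. Then 38s + 24 ≡ 38t + 24 (mod 67), hence 38(s − t) ≡ 0 (mod 67).
Since gcd(38, 67) = 1, 38 is invertible modulo 67, so s − t ≡ 0 (mod 67), i.e. s = t.
We now compute 38⁻¹ mod 67 explicitly. Euclid's algorithm: 67 = 1·38 + 29, 38 = 1·29 + 9, 29 = 3·9 + 2, 9 = 4·2 + 1; back-substituting gives 1 = 30·38 − 17·67, so 38⁻¹ ≡ 30 (mod 67).
Then y ↦ 30(y − 24) is a two-sided inverse to φ, so every y ∈ ℤ/67ℤ has a preimage.
Thus φ is bijective.
Since φ is bijective, we find φ⁻¹(12): we need 38x ≡ 12 − 24 ≡ 55 (mod 67). Using 38⁻¹ = 30: x ≡ 30·55 = 1650 = 24·67 + 42, so x = 42.
Check: φ(42) = 38·42 + 24 = 1620 = 24·67 + 12 ≡ 12 (mod 67).

42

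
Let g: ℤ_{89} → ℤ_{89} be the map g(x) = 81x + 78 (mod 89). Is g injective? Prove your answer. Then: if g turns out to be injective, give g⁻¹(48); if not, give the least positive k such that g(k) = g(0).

By definition, g is injective when g(a) = g(b) forces a = b.
Suppose g(a) = g(b) in ℤ_{89}. Then 81a + 78 ≡ 81b + 78 (mod 89), hence 81(a − b) ≡ 0 (mod 89).
Since gcd(81, 89) = 1, 81 is invertible modulo 89, hence a − b ≡ 0 (mod 89), i.e. a = b.
So g is injective.
We now compute 81⁻¹ mod 89 explicitly. Euclid's algorithm: 89 = 1·81 + 8, 81 = 10·8 + 1; back-substituting gives 1 = 11·81 − 10·89, so 81⁻¹ ≡ 11 (mod 89).
Since g is injective, we compute g⁻¹(48): solve 81x + 78 ≡ 48 (mod 89), i.e. 81x ≡ 59 (mod 89).
Multiplying by 81⁻¹ = 11 gives x ≡ 11·59 = 649 = 7·89 + 26 ≡ 26 (mod 89).
Check: g(26) = 81·26 + 78 = 2184 = 24·89 + 48 ≡ 48 (mod 89).

26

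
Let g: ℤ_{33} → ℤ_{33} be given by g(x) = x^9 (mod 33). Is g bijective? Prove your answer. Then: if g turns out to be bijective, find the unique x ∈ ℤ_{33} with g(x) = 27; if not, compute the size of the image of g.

Computing x^9 mod 33 for each x (by repeated squaring, reducing mod 33 at every step), the values g(0), g(1), …, g(32) are: 0, 1, 17, 15, 25, 20, 24, 19, 29, 27, 10, 11, 12, 28, 26, 3, 31, 2, 30, 7, 5, 21, 22, 23, 6, 4, 14, 9, 13, 8, 18, 16, 32.
Every element of ℤ_{33} appears exactly once in this list, so g is a bijection, and in particular bijective.
Since g is bijective, we read off the preimage of 27 from the same table: g(9) = 27, so g⁻¹(27) = 9.

9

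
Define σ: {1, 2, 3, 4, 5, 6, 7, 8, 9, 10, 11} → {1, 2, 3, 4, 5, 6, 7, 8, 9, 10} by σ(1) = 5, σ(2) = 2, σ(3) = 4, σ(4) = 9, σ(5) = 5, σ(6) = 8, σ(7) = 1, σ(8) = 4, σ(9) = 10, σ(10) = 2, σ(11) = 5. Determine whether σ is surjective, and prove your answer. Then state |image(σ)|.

7

No element maps to 3, so σ is not surjective.
The image of σ is {1, 2, 4, 5, 8, 9, 10}, which has 7 elements.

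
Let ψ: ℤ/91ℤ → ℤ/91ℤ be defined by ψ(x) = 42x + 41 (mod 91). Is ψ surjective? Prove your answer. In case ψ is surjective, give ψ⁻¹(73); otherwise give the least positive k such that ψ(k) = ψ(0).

13

Since gcd(42, 91) = 7, we have 42x ≡ 0 (mod 7) for all x, so ψ(x) ≡ 6 (mod 7).
But 0 ≢ 6 (mod 7), so 0 ∈ ℤ/91ℤ has no preimage. Therefore ψ is not surjective.
Since ψ is not surjective, we find the least positive k with ψ(k) = ψ(0): this means 42k ≡ 0 (mod 91), i.e. 91 ∣ 42k. Since gcd(42, 91) = 7, dividing through by 7 this holds exactly when 13 ∣ 6k, and as gcd(6, 13) = 1, exactly when 13 ∣ k.
The smallest positive such k is 13.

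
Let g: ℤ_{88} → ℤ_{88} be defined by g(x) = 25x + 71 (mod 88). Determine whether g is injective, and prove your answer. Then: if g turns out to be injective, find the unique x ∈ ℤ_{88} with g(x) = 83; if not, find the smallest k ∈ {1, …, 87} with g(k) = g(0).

If g(a) = g(b), then 25a ≡ 25b (mod 88). Because gcd(25, 88) = 1, we may cancel 25 to get a ≡ b (mod 88).
So g is injective.
We now compute 25⁻¹ mod 88 explicitly. Euclid's algorithm: 88 = 3·25 + 13, 25 = 1·13 + 12, 13 = 1·12 + 1; back-substituting gives 1 = 81·25 − 23·88, so 25⁻¹ ≡ 81 (mod 88).
Since g is injective, we find g⁻¹(83): we need 25x ≡ 83 − 71 ≡ 12 (mod 88). Using 25⁻¹ = 81: x ≡ 81·12 = 972 = 11·88 + 4, so x = 4.
Check: g(4) = 25·4 + 71 = 171 = 1·88 + 83 ≡ 83 (mod 88).

4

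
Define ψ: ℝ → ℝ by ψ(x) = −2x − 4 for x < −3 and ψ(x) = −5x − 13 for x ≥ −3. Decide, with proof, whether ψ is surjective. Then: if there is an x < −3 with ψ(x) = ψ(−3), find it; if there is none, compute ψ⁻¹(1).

Both pieces are strictly decreasing (slopes −2 and −5), so each is injective on its own interval.
The left piece maps (−∞, −3) onto (2, ∞); the right piece maps [−3, ∞) onto (−∞, 2].
These images together cover ℝ, so ψ is surjective.
Because the two images are disjoint, no x < −3 has ψ(x) = ψ(−3), so we compute ψ⁻¹(1): 1 lies in (−∞, 2], so solve −5x − 13 = 1: x = (1 + 13)/(−5) = −14/5.

-14/5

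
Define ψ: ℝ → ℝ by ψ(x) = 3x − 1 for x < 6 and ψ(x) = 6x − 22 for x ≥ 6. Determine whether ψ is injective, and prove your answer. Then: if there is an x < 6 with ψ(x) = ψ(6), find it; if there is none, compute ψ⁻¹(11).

Both pieces are strictly increasing (slopes 3 and 6), so each is injective on its own interval.
The left piece maps (−∞, 6) onto (−∞, 17); the right piece maps [6, ∞) onto [14, ∞).
These images overlap. In particular ψ(6) = 14 (right piece), and solving 3x − 1 = 14 on the left piece gives x = 5 < 6.
So ψ(5) = ψ(6) with 5 ≠ 6, and ψ is not injective. This x = 5 is the requested value below 6.

5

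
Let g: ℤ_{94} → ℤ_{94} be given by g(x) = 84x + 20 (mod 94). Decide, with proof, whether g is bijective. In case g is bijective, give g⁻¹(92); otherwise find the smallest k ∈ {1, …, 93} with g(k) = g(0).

We have gcd(84, 94) = 2 > 1. Taking s = 0 and t = 47: g(0) = 20 and g(47) = 84·47 + 20 = 3968 ≡ 20 (mod 94).
So g(0) = g(47) while 0 ≠ 47, so g is not injective, hence not bijective.
Since g is not bijective, we find the least positive k with g(k) = g(0): this means 84k ≡ 0 (mod 94), i.e. 94 ∣ 84k. Since gcd(84, 94) = 2, dividing through by 2 this holds exactly when 47 ∣ 42k, and as gcd(42, 47) = 1, exactly when 47 ∣ k.
The smallest positive such k is 47.

47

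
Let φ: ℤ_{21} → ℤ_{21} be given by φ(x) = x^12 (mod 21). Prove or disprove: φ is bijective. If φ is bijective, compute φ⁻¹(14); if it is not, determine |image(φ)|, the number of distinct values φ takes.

4

φ(1) = 1^12 = 1.
φ(2): Repeated squaring mod 21: 2^1 ≡ 2, 2^2 ≡ 2² = 4, 2^4 ≡ 4² = 16, 2^8 ≡ 16² = 256 ≡ 4. Since 12 = 8 + 4, 2^12 ≡ 4·16: 4·16 = 64 ≡ 1. So 2^12 ≡ 1 (mod 21).
So φ(1) = φ(2) = 1 while 1 ≠ 2, so φ is not injective, hence not bijective.
Since φ is not bijective, we determine |image(φ)|. Computing x^12 mod 21 for each x (by repeated squaring, reducing mod 21 at every step), the values φ(0), φ(1), …, φ(20) are: 0, 1, 1, 15, 1, 1, 15, 7, 1, 15, 1, 1, 15, 1, 7, 15, 1, 1, 15, 1, 1.
The distinct values are {0, 1, 7, 15}; there are 4 of them.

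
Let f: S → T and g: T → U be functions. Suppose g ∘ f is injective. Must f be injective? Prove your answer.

injective

Suppose f(a) = f(b). Applying g: (g ∘ f)(a) = (g ∘ f)(b). Since g ∘ f is injective, a = b. Therefore f is injective.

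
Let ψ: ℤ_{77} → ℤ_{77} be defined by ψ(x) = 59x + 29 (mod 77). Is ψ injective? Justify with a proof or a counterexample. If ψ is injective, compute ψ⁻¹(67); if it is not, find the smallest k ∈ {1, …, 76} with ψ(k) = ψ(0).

Suppose ψ(a) = ψ(b) in ℤ_{77}. Then 59a + 29 ≡ 59b + 29 (mod 77), thus 59(a − b) ≡ 0 (mod 77).
Since gcd(59, 77) = 1, 59 is invertible modulo 77, hence a − b ≡ 0 (mod 77), i.e. a = b.
So ψ is injective.
We now compute 59⁻¹ mod 77 explicitly. Euclid's algorithm: 77 = 1·59 + 18, 59 = 3·18 + 5, 18 = 3·5 + 3, 5 = 1·3 + 2, 3 = 1·2 + 1; back-substituting gives 1 = 47·59 − 36·77, so 59⁻¹ ≡ 47 (mod 77).
Since ψ is injective, we compute ψ⁻¹(67): solve 59x + 29 ≡ 67 (mod 77), i.e. 59x ≡ 38 (mod 77).
Multiplying by 59⁻¹ = 47 gives x ≡ 47·38 = 1786 = 23·77 + 15 ≡ 15 (mod 77).
Check: ψ(15) = 59·15 + 29 = 914 = 11·77 + 67 ≡ 67 (mod 77).

15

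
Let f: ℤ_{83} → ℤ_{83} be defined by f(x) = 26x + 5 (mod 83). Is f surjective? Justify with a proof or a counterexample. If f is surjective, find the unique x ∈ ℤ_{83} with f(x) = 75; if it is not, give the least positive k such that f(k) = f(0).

41

By definition, f is surjective if every y in the codomain equals f(x) for some x in the domain.
Since gcd(26, 83) = 1, 26 is invertible modulo 83. Euclid's algorithm: 83 = 3·26 + 5, 26 = 5·5 + 1; back-substituting gives 1 = 16·26 − 5·83, so 26⁻¹ ≡ 16 (mod 83).
Then y ↦ 16(y − 5) is a two-sided inverse to f, so every y ∈ ℤ_{83} has a preimage.
Therefore f is surjective.
Since f is surjective, we compute f⁻¹(75): solve 26x + 5 ≡ 75 (mod 83), i.e. 26x ≡ 70 (mod 83).
Multiplying by 26⁻¹ = 16 gives x ≡ 16·70 = 1120 = 13·83 + 41 ≡ 41 (mod 83).
Check: f(41) = 26·41 + 5 = 1071 = 12·83 + 75 ≡ 75 (mod 83).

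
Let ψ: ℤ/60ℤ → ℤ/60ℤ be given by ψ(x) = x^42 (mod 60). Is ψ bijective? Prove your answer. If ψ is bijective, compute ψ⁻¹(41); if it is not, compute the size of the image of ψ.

12

ψ(2): Repeated squaring mod 60: 2^1 ≡ 2, 2^2 ≡ 2² = 4, 2^4 ≡ 4² = 16, 2^8 ≡ 16² = 256 ≡ 16, 2^16 ≡ 16² = 256 ≡ 16, 2^32 ≡ 16² = 256 ≡ 16. Since 42 = 32 + 8 + 2, 2^42 ≡ 16·16·4: 16·16 = 256 ≡ 16, then 16·4 = 64 ≡ 4. So 2^42 ≡ 4 (mod 60).
ψ(8): Repeated squaring mod 60: 8^1 ≡ 8, 8^2 ≡ 8² = 64 ≡ 4, 8^4 ≡ 4² = 16, 8^8 ≡ 16² = 256 ≡ 16, 8^16 ≡ 16² = 256 ≡ 16, 8^32 ≡ 16² = 256 ≡ 16. Since 42 = 32 + 8 + 2, 8^42 ≡ 16·16·4: 16·16 = 256 ≡ 16, then 16·4 = 64 ≡ 4. So 8^42 ≡ 4 (mod 60).
So ψ(2) = ψ(8) = 4 while 2 ≠ 8, thus ψ is not injective, hence not bijective.
Since ψ is not bijective, we determine |image(ψ)|. Computing x^42 mod 60 for each x (by repeated squaring, reducing mod 60 at every step), the values ψ(0), ψ(1), …, ψ(59) are: 0, 1, 4, 9, 16, 25, 36, 49, 4, 21, 40, 1, 24, 49, 16, 45, 16, 49, 24, 1, 40, 21, 4, 49, 36, 25, 16, 9, 4, 1, 0, 1, 4, 9, 16, 25, 36, 49, 4, 21, 40, 1, 24, 49, 16, 45, 16, 49, 24, 1, 40, 21, 4, 49, 36, 25, 16, 9, 4, 1.
The distinct values are {0, 1, 4, 9, 16, 21, 24, 25, 36, 40, 45, 49}; there are 12 of them.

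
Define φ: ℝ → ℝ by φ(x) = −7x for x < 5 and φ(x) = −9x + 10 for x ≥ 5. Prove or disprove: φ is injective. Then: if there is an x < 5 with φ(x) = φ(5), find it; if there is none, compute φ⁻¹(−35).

Both pieces are strictly decreasing (slopes −7 and −9), so each is injective on its own interval.
The left piece maps (−∞, 5) onto (−35, ∞); the right piece maps [5, ∞) onto (−∞, −35].
These images are disjoint, so no value is attained by both pieces. Therefore φ is injective.
Because the two images are disjoint, no x < 5 has φ(x) = φ(5), so we compute φ⁻¹(−35): −35 lies in (−∞, −35], so solve −9x + 10 = −35: x = (−35 − 10)/(−9) = 5.

5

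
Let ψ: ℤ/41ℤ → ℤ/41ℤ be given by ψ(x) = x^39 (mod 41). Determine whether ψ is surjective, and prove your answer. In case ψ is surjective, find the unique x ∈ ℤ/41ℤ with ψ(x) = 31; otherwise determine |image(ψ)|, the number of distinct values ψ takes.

Since 41 is prime, the nonzero elements of ℤ/41ℤ form a cyclic group of order 40.
As gcd(39, 40) = 1, raising to the 39th power is a bijection on this group: if s^39 ≡ t^39 then (st^{−1})^39 = 1, and the only element of order dividing gcd(39, 40) = 1 is 1, so s = t.
With ψ(0) = 0 this makes ψ injective on all of ℤ/41ℤ, hence bijective (finite equal-size domain and codomain). In particular ψ is surjective.
Since ψ is surjective, we find the preimage of 31. The inverse of x ↦ x^39 on (ℤ/41ℤ)^× is x ↦ x^39, because 39·39 = 1521 = 38·40 + 1 ≡ 1 (mod 40) and x^{40} = 1 for x ≠ 0 (Fermat). So ψ⁻¹(31) = 31^39 mod 41.
Repeated squaring mod 41: 31^1 ≡ 31, 31^2 ≡ 31² = 961 ≡ 18, 31^4 ≡ 18² = 324 ≡ 37, 31^8 ≡ 37² = 1369 ≡ 16, 31^16 ≡ 16² = 256 ≡ 10, 31^32 ≡ 10² = 100 ≡ 18. Since 39 = 32 + 4 + 2 + 1, 31^39 ≡ 18·37·18·31: 18·37 = 666 ≡ 10, then 10·18 = 180 ≡ 16, then 16·31 = 496 ≡ 4. So 31^39 ≡ 4 (mod 41).
Hence ψ⁻¹(31) = 4.

4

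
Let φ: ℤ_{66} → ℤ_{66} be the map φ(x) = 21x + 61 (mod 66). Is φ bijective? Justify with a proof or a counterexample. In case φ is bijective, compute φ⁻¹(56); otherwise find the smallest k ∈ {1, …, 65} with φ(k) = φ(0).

22

Recall: φ is injective when φ(s) = φ(t) forces s = t.
We have gcd(21, 66) = 3 > 1. Taking s = 0 and t = 22: φ(0) = 61 and φ(22) = 21·22 + 61 = 523 ≡ 61 (mod 66).
So φ(0) = φ(22) while 0 ≠ 22, thus φ is not injective, hence not bijective.
Since φ is not bijective, we find the least positive k with φ(k) = φ(0): this means 21k ≡ 0 (mod 66), i.e. 66 ∣ 21k. Since gcd(21, 66) = 3, dividing through by 3 this holds exactly when 22 ∣ 7k, and as gcd(7, 22) = 1, exactly when 22 ∣ k.
The smallest positive such k is 22.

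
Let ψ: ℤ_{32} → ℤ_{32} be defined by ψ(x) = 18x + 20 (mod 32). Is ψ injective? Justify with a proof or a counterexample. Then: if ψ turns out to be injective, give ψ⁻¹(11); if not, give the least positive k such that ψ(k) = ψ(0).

We have gcd(18, 32) = 2 > 1. Taking a = 0 and b = 16: ψ(0) = 20 and ψ(16) = 18·16 + 20 = 308 ≡ 20 (mod 32).
So ψ(0) = ψ(16) while 0 ≠ 16, hence ψ is not injective.
Since ψ is not injective, we find the least positive k with ψ(k) = ψ(0): this means 18k ≡ 0 (mod 32), i.e. 32 ∣ 18k. Since gcd(18, 32) = 2, dividing through by 2 this holds exactly when 16 ∣ 9k, and as gcd(9, 16) = 1, exactly when 16 ∣ k.
The smallest positive such k is 16.

16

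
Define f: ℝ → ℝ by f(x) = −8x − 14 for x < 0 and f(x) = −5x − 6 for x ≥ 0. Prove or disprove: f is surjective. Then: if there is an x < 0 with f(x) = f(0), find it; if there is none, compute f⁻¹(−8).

Both pieces are strictly decreasing (slopes −8 and −5), so each is injective on its own interval.
The left piece maps (−∞, 0) onto (−14, ∞); the right piece maps [0, ∞) onto (−∞, −6].
The union (−14, ∞) ∪ (−∞, −6] covers ℝ, so f is surjective.
For the follow-up: the images overlap, so an x < 0 with f(x) = f(0) exists. f(0) = −6; solving −8x − 14 = −6 for x < 0 gives x = (−6 + 14)/(−8) = −1.

-1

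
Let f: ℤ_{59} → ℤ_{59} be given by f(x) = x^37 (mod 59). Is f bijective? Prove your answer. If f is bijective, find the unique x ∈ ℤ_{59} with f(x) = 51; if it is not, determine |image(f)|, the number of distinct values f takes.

16

Since 59 is prime, the nonzero elements of ℤ_{59} form a cyclic group of order 58.
As gcd(37, 58) = 1, raising to the 37th power is a bijection on this group: if a^37 ≡ b^37 then (ab^{−1})^37 = 1, and the only element of order dividing gcd(37, 58) = 1 is 1, so a = b.
With f(0) = 0 this makes f injective on all of ℤ_{59}, hence bijective (finite equal-size domain and codomain). In particular f is bijective.
Since f is bijective, we find the preimage of 51. The inverse of x ↦ x^37 on (ℤ_{59})^× is x ↦ x^11, because 37·11 = 407 = 7·58 + 1 ≡ 1 (mod 58) and x^{58} = 1 for x ≠ 0 (Fermat). So f⁻¹(51) = 51^11 mod 59.
Repeated squaring mod 59: 51^1 ≡ 51, 51^2 ≡ 51² = 2601 ≡ 5, 51^4 ≡ 5² = 25, 51^8 ≡ 25² = 625 ≡ 35. Since 11 = 8 + 2 + 1, 51^11 ≡ 35·5·51: 35·5 = 175 ≡ 57, then 57·51 = 2907 ≡ 16. So 51^11 ≡ 16 (mod 59).
Hence f⁻¹(51) = 16.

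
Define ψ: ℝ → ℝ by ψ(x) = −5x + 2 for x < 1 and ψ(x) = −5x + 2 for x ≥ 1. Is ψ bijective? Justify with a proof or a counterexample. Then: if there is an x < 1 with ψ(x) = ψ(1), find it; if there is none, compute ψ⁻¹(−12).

Both pieces are strictly decreasing (slopes −5 and −5), so each is injective on its own interval.
The left piece maps (−∞, 1) onto (−3, ∞); the right piece maps [1, ∞) onto (−∞, −3].
Since −3 = −3, the images partition ℝ: ψ is injective and surjective, hence bijective.
Because the two images are disjoint, no x < 1 has ψ(x) = ψ(1), so we compute ψ⁻¹(−12): −12 lies in (−∞, −3], so solve −5x + 2 = −12: x = (−12 − 2)/(−5) = 14/5.

14/5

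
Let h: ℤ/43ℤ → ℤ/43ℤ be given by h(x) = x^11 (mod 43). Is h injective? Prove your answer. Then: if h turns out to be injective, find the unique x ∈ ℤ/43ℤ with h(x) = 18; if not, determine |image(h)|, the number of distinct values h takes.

20

Since 43 is prime, the nonzero elements of ℤ/43ℤ form a cyclic group of order 42.
As gcd(11, 42) = 1, raising to the 11th power is a bijection on this group: if x_1^11 ≡ x_2^11 then (x_1x_2^{−1})^11 = 1, and the only element of order dividing gcd(11, 42) = 1 is 1, so x_1 = x_2.
With h(0) = 0 this makes h injective on all of ℤ/43ℤ, hence bijective (finite equal-size domain and codomain). In particular h is injective.
Since h is injective, we find the preimage of 18. The inverse of x ↦ x^11 on (ℤ/43ℤ)^× is x ↦ x^23, because 11·23 = 253 = 6·42 + 1 ≡ 1 (mod 42) and x^{42} = 1 for x ≠ 0 (Fermat). So h⁻¹(18) = 18^23 mod 43.
Repeated squaring mod 43: 18^1 ≡ 18, 18^2 ≡ 18² = 324 ≡ 23, 18^4 ≡ 23² = 529 ≡ 13, 18^8 ≡ 13² = 169 ≡ 40, 18^16 ≡ 40² = 1600 ≡ 9. Since 23 = 16 + 4 + 2 + 1, 18^23 ≡ 9·13·23·18: 9·13 = 117 ≡ 31, then 31·23 = 713 ≡ 25, then 25·18 = 450 ≡ 20. So 18^23 ≡ 20 (mod 43).
Hence h⁻¹(18) = 20.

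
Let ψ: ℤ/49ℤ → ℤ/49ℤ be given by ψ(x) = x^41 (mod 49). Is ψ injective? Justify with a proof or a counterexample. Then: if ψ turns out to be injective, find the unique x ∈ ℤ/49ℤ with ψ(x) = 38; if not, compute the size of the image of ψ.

43

ψ(0) = 0^41 = 0.
ψ(7): Repeated squaring mod 49: 7^1 ≡ 7, 7^2 ≡ 7² = 49 ≡ 0, 7^4 ≡ 0² = 0, 7^8 ≡ 0² = 0, 7^16 ≡ 0² = 0, 7^32 ≡ 0² = 0. Since 41 = 32 + 8 + 1, 7^41 ≡ 0·0·7: 0·0 = 0, then 0·7 = 0. So 7^41 ≡ 0 (mod 49).
So ψ(0) = ψ(7) = 0 while 0 ≠ 7, so ψ is not injective.
Since ψ is not injective, we determine |image(ψ)|. Computing x^41 mod 49 for each x (by repeated squaring, reducing mod 49 at every step), the values ψ(0), ψ(1), …, ψ(48) are: 0, 1, 25, 33, 37, 10, 41, 0, 43, 11, 5, 9, 45, 34, 0, 36, 46, 26, 30, 31, 27, 0, 29, 32, 47, 2, 17, 20, 0, 22, 18, 19, 23, 3, 13, 0, 15, 4, 40, 44, 38, 6, 0, 8, 39, 12, 16, 24, 48.
The distinct values are {0, 1, 2, 3, 4, 5, 6, 8, 9, 10, 11, 12, 13, 15, 16, 17, 18, 19, 20, 22, 23, 24, 25, 26, 27, 29, 30, 31, 32, 33, 34, 36, 37, 38, 39, 40, 41, 43, 44, 45, 46, 47, 48}; there are 43 of them.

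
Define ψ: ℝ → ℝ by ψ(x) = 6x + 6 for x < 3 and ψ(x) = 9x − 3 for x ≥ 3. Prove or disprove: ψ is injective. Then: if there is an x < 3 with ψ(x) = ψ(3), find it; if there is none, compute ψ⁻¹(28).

31/9

Both pieces are strictly increasing (slopes 6 and 9), so each is injective on its own interval.
The left piece maps (−∞, 3) onto (−∞, 24); the right piece maps [3, ∞) onto [24, ∞).
These images are disjoint, so no value is attained by both pieces. So ψ is injective.
Because the two images are disjoint, no x < 3 has ψ(x) = ψ(3), so we compute ψ⁻¹(28): 28 lies in [24, ∞), so solve 9x − 3 = 28: x = (28 + 3)/9 = 31/9.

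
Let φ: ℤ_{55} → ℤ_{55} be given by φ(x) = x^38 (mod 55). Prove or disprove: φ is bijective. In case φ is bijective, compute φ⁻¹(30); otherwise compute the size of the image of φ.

18

φ(3): Repeated squaring mod 55: 3^1 ≡ 3, 3^2 ≡ 3² = 9, 3^4 ≡ 9² = 81 ≡ 26, 3^8 ≡ 26² = 676 ≡ 16, 3^16 ≡ 16² = 256 ≡ 36, 3^32 ≡ 36² = 1296 ≡ 31. Since 38 = 32 + 4 + 2, 3^38 ≡ 31·26·9: 31·26 = 806 ≡ 36, then 36·9 = 324 ≡ 49. So 3^38 ≡ 49 (mod 55).
φ(8): Repeated squaring mod 55: 8^1 ≡ 8, 8^2 ≡ 8² = 64 ≡ 9, 8^4 ≡ 9² = 81 ≡ 26, 8^8 ≡ 26² = 676 ≡ 16, 8^16 ≡ 16² = 256 ≡ 36, 8^32 ≡ 36² = 1296 ≡ 31. Since 38 = 32 + 4 + 2, 8^38 ≡ 31·26·9: 31·26 = 806 ≡ 36, then 36·9 = 324 ≡ 49. So 8^38 ≡ 49 (mod 55).
So φ(3) = φ(8) = 49 while 3 ≠ 8, thus φ is not injective, hence not bijective.
Since φ is not bijective, we determine |image(φ)|. Computing x^38 mod 55 for each x (by repeated squaring, reducing mod 55 at every step), the values φ(0), φ(1), …, φ(54) are: 0, 1, 14, 49, 31, 15, 26, 9, 49, 36, 45, 11, 34, 14, 16, 20, 26, 4, 9, 16, 25, 1, 44, 34, 36, 5, 31, 4, 4, 31, 5, 36, 34, 44, 1, 25, 16, 9, 4, 26, 20, 16, 14, 34, 11, 45, 36, 49, 9, 26, 15, 31, 49, 14, 1.
The distinct values are {0, 1, 4, 5, 9, 11, 14, 15, 16, 20, 25, 26, 31, 34, 36, 44, 45, 49}; there are 18 of them.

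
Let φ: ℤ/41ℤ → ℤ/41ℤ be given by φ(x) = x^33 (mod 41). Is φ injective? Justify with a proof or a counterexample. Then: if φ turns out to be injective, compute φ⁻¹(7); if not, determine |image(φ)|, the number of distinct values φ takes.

30

Since 41 is prime, the nonzero elements of ℤ/41ℤ form a cyclic group of order 40.
As gcd(33, 40) = 1, raising to the 33rd power is a bijection on this group: if u^33 ≡ v^33 then (uv^{−1})^33 = 1, and the only element of order dividing gcd(33, 40) = 1 is 1, so u = v.
With φ(0) = 0 this makes φ injective on all of ℤ/41ℤ, hence bijective (finite equal-size domain and codomain). In particular φ is injective.
Since φ is injective, we find the preimage of 7. The inverse of x ↦ x^33 on (ℤ/41ℤ)^× is x ↦ x^17, because 33·17 = 561 = 14·40 + 1 ≡ 1 (mod 40) and x^{40} = 1 for x ≠ 0 (Fermat). So φ⁻¹(7) = 7^17 mod 41.
Repeated squaring mod 41: 7^1 ≡ 7, 7^2 ≡ 7² = 49 ≡ 8, 7^4 ≡ 8² = 64 ≡ 23, 7^8 ≡ 23² = 529 ≡ 37, 7^16 ≡ 37² = 1369 ≡ 16. Since 17 = 16 + 1, 7^17 ≡ 16·7: 16·7 = 112 ≡ 30. So 7^17 ≡ 30 (mod 41).
Hence φ⁻¹(7) = 30.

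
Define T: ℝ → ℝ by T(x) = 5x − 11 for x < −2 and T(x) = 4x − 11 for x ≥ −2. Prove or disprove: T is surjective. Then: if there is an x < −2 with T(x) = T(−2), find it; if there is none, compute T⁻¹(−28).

Both pieces are strictly increasing (slopes 5 and 4), so each is injective on its own interval.
The left piece maps (−∞, −2) onto (−∞, −21); the right piece maps [−2, ∞) onto [−19, ∞).
The union (−∞, −21) ∪ [−19, ∞) omits the interval between −21 and −19; in particular −21 has no preimage. So T is not surjective.
Because the two images are disjoint, no x < −2 has T(x) = T(−2), so we compute T⁻¹(−28): −28 lies in (−∞, −21), so solve 5x − 11 = −28: x = (−28 + 11)/5 = −17/5.

-17/5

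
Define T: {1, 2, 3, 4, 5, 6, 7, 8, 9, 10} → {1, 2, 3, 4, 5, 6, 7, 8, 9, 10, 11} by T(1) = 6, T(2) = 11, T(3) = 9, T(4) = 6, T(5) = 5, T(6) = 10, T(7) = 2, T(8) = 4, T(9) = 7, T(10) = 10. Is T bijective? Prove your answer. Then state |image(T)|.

T(1) = 6 = T(4) with 1 ≠ 4, so T is not injective, hence not bijective.
The image of T is {2, 4, 5, 6, 7, 9, 10, 11}, which has 8 elements.

8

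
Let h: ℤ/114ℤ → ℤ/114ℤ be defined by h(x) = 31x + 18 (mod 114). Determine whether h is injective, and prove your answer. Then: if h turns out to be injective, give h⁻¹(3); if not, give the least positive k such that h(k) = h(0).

By definition, injectivity means: for all s, t in the domain, h(s) = h(t) implies s = t.
Suppose h(s) = h(t) in ℤ/114ℤ. Then 31s + 18 ≡ 31t + 18 (mod 114), hence 31(s − t) ≡ 0 (mod 114).
Since gcd(31, 114) = 1, 31 is invertible modulo 114, thus s − t ≡ 0 (mod 114), i.e. s = t.
Thus h is injective.
We now compute 31⁻¹ mod 114 explicitly. Euclid's algorithm: 114 = 3·31 + 21, 31 = 1·21 + 10, 21 = 2·10 + 1; back-substituting gives 1 = 103·31 − 28·114, so 31⁻¹ ≡ 103 (mod 114).
Since h is injective, we find h⁻¹(3): we need 31x ≡ 3 − 18 ≡ 99 (mod 114). Using 31⁻¹ = 103: x ≡ 103·99 = 10197 = 89·114 + 51, so x = 51.
Check: h(51) = 31·51 + 18 = 1599 = 14·114 + 3 ≡ 3 (mod 114).

51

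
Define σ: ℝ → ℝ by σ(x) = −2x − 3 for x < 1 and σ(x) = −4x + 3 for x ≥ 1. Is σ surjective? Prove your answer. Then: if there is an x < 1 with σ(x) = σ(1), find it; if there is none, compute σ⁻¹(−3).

-1

Both pieces are strictly decreasing (slopes −2 and −4), so each is injective on its own interval.
The left piece maps (−∞, 1) onto (−5, ∞); the right piece maps [1, ∞) onto (−∞, −1].
The union (−5, ∞) ∪ (−∞, −1] covers ℝ, so σ is surjective.
For the follow-up: the images overlap, so an x < 1 with σ(x) = σ(1) exists. σ(1) = −1; solving −2x − 3 = −1 for x < 1 gives x = (−1 + 3)/(−2) = −1.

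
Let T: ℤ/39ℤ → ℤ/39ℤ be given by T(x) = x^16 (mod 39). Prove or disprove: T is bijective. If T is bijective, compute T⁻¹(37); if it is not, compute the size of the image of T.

T(1) = 1^16 = 1.
T(5): Repeated squaring mod 39: 5^1 ≡ 5, 5^2 ≡ 5² = 25, 5^4 ≡ 25² = 625 ≡ 1, 5^8 ≡ 1² = 1, 5^16 ≡ 1² = 1. So 5^16 ≡ 1 (mod 39).
So T(1) = T(5) = 1 while 1 ≠ 5, hence T is not injective, hence not bijective.
Since T is not bijective, we determine |image(T)|. Computing x^16 mod 39 for each x (by repeated squaring, reducing mod 39 at every step), the values T(0), T(1), …, T(38) are: 0, 1, 16, 3, 22, 1, 9, 22, 1, 9, 16, 16, 27, 13, 1, 3, 16, 22, 27, 22, 22, 27, 22, 16, 3, 1, 13, 27, 16, 16, 9, 1, 22, 9, 1, 22, 3, 16, 1.
The distinct values are {0, 1, 3, 9, 13, 16, 22, 27}; there are 8 of them.

8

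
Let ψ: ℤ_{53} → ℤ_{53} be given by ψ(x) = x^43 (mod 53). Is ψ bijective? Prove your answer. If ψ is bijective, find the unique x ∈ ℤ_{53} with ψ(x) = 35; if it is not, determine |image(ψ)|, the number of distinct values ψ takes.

Since 53 is prime, the nonzero elements of ℤ_{53} form a cyclic group of order 52.
As gcd(43, 52) = 1, raising to the 43rd power is a bijection on this group: if x_1^43 ≡ x_2^43 then (x_1x_2^{−1})^43 = 1, and the only element of order dividing gcd(43, 52) = 1 is 1, so x_1 = x_2.
With ψ(0) = 0 this makes ψ injective on all of ℤ_{53}, hence bijective (finite equal-size domain and codomain). In particular ψ is bijective.
Since ψ is bijective, we find the preimage of 35. The inverse of x ↦ x^43 on (ℤ_{53})^× is x ↦ x^23, because 43·23 = 989 = 19·52 + 1 ≡ 1 (mod 52) and x^{52} = 1 for x ≠ 0 (Fermat). So ψ⁻¹(35) = 35^23 mod 53.
Repeated squaring mod 53: 35^1 ≡ 35, 35^2 ≡ 35² = 1225 ≡ 6, 35^4 ≡ 6² = 36, 35^8 ≡ 36² = 1296 ≡ 24, 35^16 ≡ 24² = 576 ≡ 46. Since 23 = 16 + 4 + 2 + 1, 35^23 ≡ 46·36·6·35: 46·36 = 1656 ≡ 13, then 13·6 = 78 ≡ 25, then 25·35 = 875 ≡ 27. So 35^23 ≡ 27 (mod 53).
Hence ψ⁻¹(35) = 27.

27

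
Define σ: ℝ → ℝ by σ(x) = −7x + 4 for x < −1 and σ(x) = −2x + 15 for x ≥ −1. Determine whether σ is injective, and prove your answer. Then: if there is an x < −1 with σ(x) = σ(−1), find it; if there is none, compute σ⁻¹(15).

-13/7

Both pieces are strictly decreasing (slopes −7 and −2), so each is injective on its own interval.
The left piece maps (−∞, −1) onto (11, ∞); the right piece maps [−1, ∞) onto (−∞, 17].
These images overlap. In particular σ(−1) = 17 (right piece), and solving −7x + 4 = 17 on the left piece gives x = −13/7 < −1.
So σ(−13/7) = σ(−1) with −13/7 ≠ −1, and σ is not injective. This x = −13/7 is the requested value below −1.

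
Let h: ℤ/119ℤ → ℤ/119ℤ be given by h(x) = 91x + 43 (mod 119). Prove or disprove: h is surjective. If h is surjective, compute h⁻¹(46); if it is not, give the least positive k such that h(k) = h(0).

17

Since gcd(91, 119) = 7, we have 91x ≡ 0 (mod 7) for all x, so h(x) ≡ 1 (mod 7).
But 0 ≢ 1 (mod 7), so 0 ∈ ℤ/119ℤ has no preimage. Thus h is not surjective.
Since h is not surjective, we find the least positive k with h(k) = h(0): this means 91k ≡ 0 (mod 119), i.e. 119 ∣ 91k. Since gcd(91, 119) = 7, dividing through by 7 this holds exactly when 17 ∣ 13k, and as gcd(13, 17) = 1, exactly when 17 ∣ k.
The smallest positive such k is 17.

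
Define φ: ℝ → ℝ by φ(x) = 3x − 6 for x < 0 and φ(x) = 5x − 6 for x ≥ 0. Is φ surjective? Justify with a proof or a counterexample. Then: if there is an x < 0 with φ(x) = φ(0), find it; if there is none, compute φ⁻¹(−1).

1

Both pieces are strictly increasing (slopes 3 and 5), so each is injective on its own interval.
The left piece maps (−∞, 0) onto (−∞, −6); the right piece maps [0, ∞) onto [−6, ∞).
These images together cover ℝ, so φ is surjective.
Because the two images are disjoint, no x < 0 has φ(x) = φ(0), so we compute φ⁻¹(−1): −1 lies in [−6, ∞), so solve 5x − 6 = −1: x = (−1 + 6)/5 = 1.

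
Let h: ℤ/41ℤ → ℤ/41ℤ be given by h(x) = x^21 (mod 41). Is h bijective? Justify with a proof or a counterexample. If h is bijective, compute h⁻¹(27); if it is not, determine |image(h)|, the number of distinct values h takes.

14

Since 41 is prime, the nonzero elements of ℤ/41ℤ form a cyclic group of order 40.
As gcd(21, 40) = 1, raising to the 21st power is a bijection on this group: if x_1^21 ≡ x_2^21 then (x_1x_2^{−1})^21 = 1, and the only element of order dividing gcd(21, 40) = 1 is 1, so x_1 = x_2.
With h(0) = 0 this makes h injective on all of ℤ/41ℤ, hence bijective (finite equal-size domain and codomain). In particular h is bijective.
Since h is bijective, we find the preimage of 27. The inverse of x ↦ x^21 on (ℤ/41ℤ)^× is x ↦ x^21, because 21·21 = 441 = 11·40 + 1 ≡ 1 (mod 40) and x^{40} = 1 for x ≠ 0 (Fermat). So h⁻¹(27) = 27^21 mod 41.
Repeated squaring mod 41: 27^1 ≡ 27, 27^2 ≡ 27² = 729 ≡ 32, 27^4 ≡ 32² = 1024 ≡ 40, 27^8 ≡ 40² = 1600 ≡ 1, 27^16 ≡ 1² = 1. Since 21 = 16 + 4 + 1, 27^21 ≡ 1·40·27: 1·40 = 40, then 40·27 = 1080 ≡ 14. So 27^21 ≡ 14 (mod 41).
Hence h⁻¹(27) = 14.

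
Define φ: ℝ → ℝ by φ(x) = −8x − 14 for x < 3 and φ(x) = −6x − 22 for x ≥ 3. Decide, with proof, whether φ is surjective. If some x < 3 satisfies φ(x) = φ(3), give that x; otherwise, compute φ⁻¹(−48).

13/3

Both pieces are strictly decreasing (slopes −8 and −6), so each is injective on its own interval.
The left piece maps (−∞, 3) onto (−38, ∞); the right piece maps [3, ∞) onto (−∞, −40].
The union (−38, ∞) ∪ (−∞, −40] omits the interval between −38 and −40; in particular −38 has no preimage. So φ is not surjective.
Because the two images are disjoint, no x < 3 has φ(x) = φ(3), so we compute φ⁻¹(−48): −48 lies in (−∞, −40], so solve −6x − 22 = −48: x = (−48 + 22)/(−6) = 13/3.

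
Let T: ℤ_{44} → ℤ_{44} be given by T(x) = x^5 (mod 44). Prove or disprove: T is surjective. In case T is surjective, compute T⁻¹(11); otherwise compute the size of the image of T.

9

T(1) = 1^5 = 1.
T(5): Repeated squaring mod 44: 5^1 ≡ 5, 5^2 ≡ 5² = 25, 5^4 ≡ 25² = 625 ≡ 9. Since 5 = 4 + 1, 5^5 ≡ 9·5: 9·5 = 45 ≡ 1. So 5^5 ≡ 1 (mod 44).
So T(1) = T(5) = 1 while 1 ≠ 5, so T is not injective.
A non-injective map from the 44-element set ℤ_{44} to itself takes at most 43 distinct values, so it cannot be surjective. Hence T is not surjective.
Since T is not surjective, we determine |image(T)|. Computing x^5 mod 44 for each x (by repeated squaring, reducing mod 44 at every step), the values T(0), T(1), …, T(43) are: 0, 1, 32, 23, 12, 1, 32, 43, 32, 1, 32, 11, 12, 21, 12, 23, 12, 21, 32, 43, 12, 21, 0, 23, 32, 1, 12, 23, 32, 21, 32, 23, 32, 33, 12, 43, 12, 1, 12, 43, 32, 21, 12, 43.
The distinct values are {0, 1, 11, 12, 21, 23, 32, 33, 43}; there are 9 of them.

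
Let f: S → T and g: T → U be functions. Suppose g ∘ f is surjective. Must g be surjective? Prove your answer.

surjective

Let c ∈ U. Since g ∘ f is surjective, some a ∈ S has g(f(a)) = c. Then b = f(a) ∈ T satisfies g(b) = c. So g is surjective.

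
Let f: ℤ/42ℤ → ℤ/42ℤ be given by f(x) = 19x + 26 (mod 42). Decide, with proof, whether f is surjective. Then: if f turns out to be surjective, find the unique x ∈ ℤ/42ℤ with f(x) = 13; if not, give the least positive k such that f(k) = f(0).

17

Since gcd(19, 42) = 1, 19 is invertible modulo 42. Euclid's algorithm: 42 = 2·19 + 4, 19 = 4·4 + 3, 4 = 1·3 + 1; back-substituting gives 1 = 31·19 − 14·42, so 19⁻¹ ≡ 31 (mod 42).
Then y ↦ 31(y − 26) is a two-sided inverse to f, so every y ∈ ℤ/42ℤ has a preimage.
Thus f is surjective.
Since f is surjective, we find f⁻¹(13): we need 19x ≡ 13 − 26 ≡ 29 (mod 42). Using 19⁻¹ = 31: x ≡ 31·29 = 899 = 21·42 + 17, so x = 17.
Check: f(17) = 19·17 + 26 = 349 = 8·42 + 13 ≡ 13 (mod 42).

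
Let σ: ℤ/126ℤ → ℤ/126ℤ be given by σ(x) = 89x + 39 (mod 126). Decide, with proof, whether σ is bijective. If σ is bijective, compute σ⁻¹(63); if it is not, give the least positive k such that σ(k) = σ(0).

30

If σ(a) = σ(b), then 89a ≡ 89b (mod 126). Because gcd(89, 126) = 1, we may cancel 89 to get a ≡ b (mod 126).
We now compute 89⁻¹ mod 126 explicitly. Euclid's algorithm: 126 = 1·89 + 37, 89 = 2·37 + 15, 37 = 2·15 + 7, 15 = 2·7 + 1; back-substituting gives 1 = 17·89 − 12·126, so 89⁻¹ ≡ 17 (mod 126).
For any y ∈ ℤ/126ℤ, x = 17(y − 39) mod 126 satisfies σ(x) = 89·17(y − 39) + 39 ≡ y (since 89·17 ≡ 1 mod 126). So every y has a preimage.
Hence σ is bijective.
Since σ is bijective, we compute σ⁻¹(63): solve 89x + 39 ≡ 63 (mod 126), i.e. 89x ≡ 24 (mod 126).
Multiplying by 89⁻¹ = 17 gives x ≡ 17·24 = 408 = 3·126 + 30 ≡ 30 (mod 126).
Check: σ(30) = 89·30 + 39 = 2709 = 21·126 + 63 ≡ 63 (mod 126).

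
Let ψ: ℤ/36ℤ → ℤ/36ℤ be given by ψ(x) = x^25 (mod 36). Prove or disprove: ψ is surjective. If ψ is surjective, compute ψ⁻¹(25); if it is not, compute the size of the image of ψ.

ψ(0) = 0^25 = 0.
ψ(6): Repeated squaring mod 36: 6^1 ≡ 6, 6^2 ≡ 6² = 36 ≡ 0, 6^4 ≡ 0² = 0, 6^8 ≡ 0² = 0, 6^16 ≡ 0² = 0. Since 25 = 16 + 8 + 1, 6^25 ≡ 0·0·6: 0·0 = 0, then 0·6 = 0. So 6^25 ≡ 0 (mod 36).
So ψ(0) = ψ(6) = 0 while 0 ≠ 6, thus ψ is not injective.
A non-injective map from the 36-element set ℤ/36ℤ to itself takes at most 35 distinct values, so it cannot be surjective. Thus ψ is not surjective.
Since ψ is not surjective, we determine |image(ψ)|. Computing x^25 mod 36 for each x (by repeated squaring, reducing mod 36 at every step), the values ψ(0), ψ(1), …, ψ(35) are: 0, 1, 20, 27, 4, 5, 0, 7, 8, 9, 28, 11, 0, 13, 32, 27, 16, 17, 0, 19, 20, 9, 4, 23, 0, 25, 8, 27, 28, 29, 0, 31, 32, 9, 16, 35.
The distinct values are {0, 1, 4, 5, 7, 8, 9, 11, 13, 16, 17, 19, 20, 23, 25, 27, 28, 29, 31, 32, 35}; there are 21 of them.

21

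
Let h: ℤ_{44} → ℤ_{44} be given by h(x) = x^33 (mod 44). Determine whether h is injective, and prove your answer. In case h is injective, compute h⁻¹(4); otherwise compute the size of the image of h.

h(0) = 0^33 = 0.
h(22): Repeated squaring mod 44: 22^1 ≡ 22, 22^2 ≡ 22² = 484 ≡ 0, 22^4 ≡ 0² = 0, 22^8 ≡ 0² = 0, 22^16 ≡ 0² = 0, 22^32 ≡ 0² = 0. Since 33 = 32 + 1, 22^33 ≡ 0·22: 0·22 = 0. So 22^33 ≡ 0 (mod 44).
So h(0) = h(22) = 0 while 0 ≠ 22, thus h is not injective.
Since h is not injective, we determine |image(h)|. Computing x^33 mod 44 for each x (by repeated squaring, reducing mod 44 at every step), the values h(0), h(1), …, h(43) are: 0, 1, 8, 27, 20, 37, 40, 35, 28, 25, 32, 11, 12, 41, 16, 31, 4, 29, 24, 39, 36, 21, 0, 23, 8, 5, 20, 15, 40, 13, 28, 3, 32, 33, 12, 19, 16, 9, 4, 7, 24, 17, 36, 43.
The distinct values are {0, 1, 3, 4, 5, 7, 8, 9, 11, 12, 13, 15, 16, 17, 19, 20, 21, 23, 24, 25, 27, 28, 29, 31, 32, 33, 35, 36, 37, 39, 40, 41, 43}; there are 33 of them.

33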